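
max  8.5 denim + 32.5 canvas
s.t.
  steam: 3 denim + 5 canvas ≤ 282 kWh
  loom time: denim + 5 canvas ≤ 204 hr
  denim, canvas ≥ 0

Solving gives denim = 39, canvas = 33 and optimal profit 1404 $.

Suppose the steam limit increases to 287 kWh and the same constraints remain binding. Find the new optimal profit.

1409

At the optimum: steam uses 282 of 282 (binding); loom time uses 204 of 204 (binding).
Dual feasibility on the basic columns requires 3·y_steam + 1·y_loom time = 8.5, 5·y_steam + 5·y_loom time = 32.5.
Solving: y_steam = 1, y_loom time = 5.5.
Δz = y_steam·Δb = 1 × (5) = 5, so new z* = 1404 + 5 = 1409.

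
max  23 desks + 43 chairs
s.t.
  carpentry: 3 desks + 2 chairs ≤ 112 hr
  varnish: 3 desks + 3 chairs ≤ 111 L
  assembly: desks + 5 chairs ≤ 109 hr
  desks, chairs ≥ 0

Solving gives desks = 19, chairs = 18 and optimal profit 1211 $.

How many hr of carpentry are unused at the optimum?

19

carpentry used = 3·19 + 2·18 = 93; slack = 112 − 93 = 19.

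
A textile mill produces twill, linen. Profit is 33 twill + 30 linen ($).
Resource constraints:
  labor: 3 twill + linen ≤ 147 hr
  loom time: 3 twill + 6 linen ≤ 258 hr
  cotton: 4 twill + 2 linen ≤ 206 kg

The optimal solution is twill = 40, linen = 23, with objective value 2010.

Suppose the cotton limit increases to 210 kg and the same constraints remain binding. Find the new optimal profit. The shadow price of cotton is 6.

2034

Δb = 4, so new z* = 2010 + (6)·(4) = 2010 + 24 = 2034.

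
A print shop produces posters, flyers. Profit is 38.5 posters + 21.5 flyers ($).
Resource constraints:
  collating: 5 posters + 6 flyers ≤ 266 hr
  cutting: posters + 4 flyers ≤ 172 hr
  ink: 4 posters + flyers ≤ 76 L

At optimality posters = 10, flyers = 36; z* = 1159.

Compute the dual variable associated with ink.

6.5

Check each constraint at x*: collating 266/266 (tight); cutting 154/172 (slack 18); ink 76/76 (tight).
By complementary slackness, y = 0 for the non-binding constraint.
Dual feasibility on the basic columns requires 5·y_collating + 4·y_ink = 38.5, 6·y_collating + 1·y_ink = 21.5.
This yields shadow prices y_collating = 2.5, y_ink = 6.5.
Shadow price of ink = 6.5.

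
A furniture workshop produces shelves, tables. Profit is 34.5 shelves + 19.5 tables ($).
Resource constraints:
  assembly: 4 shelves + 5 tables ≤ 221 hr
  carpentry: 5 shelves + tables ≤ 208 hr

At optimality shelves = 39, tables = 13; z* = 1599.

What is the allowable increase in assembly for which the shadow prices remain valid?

Binding constraints: assembly, carpentry. The basis is B = [[4,5],[5,1]] with det -21.
Per unit increase in assembly, x* moves by d = (-0.0476, 0.2381).
The basis stays optimal until shelves reaches 0; allowable increase = 819 hr.

819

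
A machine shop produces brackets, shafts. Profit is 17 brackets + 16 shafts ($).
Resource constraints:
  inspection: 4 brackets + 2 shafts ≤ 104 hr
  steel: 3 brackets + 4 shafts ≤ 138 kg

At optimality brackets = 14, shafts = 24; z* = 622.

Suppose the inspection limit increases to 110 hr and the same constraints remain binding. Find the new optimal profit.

At the optimum: inspection uses 104 of 104 (binding); steel uses 138 of 138 (binding).
Dual feasibility on the basic columns requires 4·y_inspection + 3·y_steel = 17, 2·y_inspection + 4·y_steel = 16.
Solving: y_inspection = 2, y_steel = 3.
Δz = y_inspection·Δb = 2 × (6) = 12, so new z* = 622 + 12 = 634.

634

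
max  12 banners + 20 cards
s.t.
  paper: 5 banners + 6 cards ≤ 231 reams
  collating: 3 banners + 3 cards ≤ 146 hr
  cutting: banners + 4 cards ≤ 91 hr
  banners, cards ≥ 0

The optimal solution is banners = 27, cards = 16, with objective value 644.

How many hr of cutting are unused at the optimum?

cutting used = 1·27 + 4·16 = 91; slack = 91 − 91 = 0.

0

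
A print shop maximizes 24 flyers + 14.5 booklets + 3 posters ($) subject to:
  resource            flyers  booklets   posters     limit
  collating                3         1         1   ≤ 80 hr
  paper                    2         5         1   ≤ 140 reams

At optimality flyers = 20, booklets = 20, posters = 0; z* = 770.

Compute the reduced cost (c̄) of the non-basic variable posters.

Both collating and paper are binding at x*.
From A_Bᵀ y = c: 3·y_collating + 2·y_paper = 24; 1·y_collating + 5·y_paper = 14.5.
→ y_collating = 7 and y_paper = 1.5.
Reduced cost of posters: c₃ − yᵀa₃ = 3 − (7·1 + 1.5·1) = 3 − 8.5 = -5.5.

-5.5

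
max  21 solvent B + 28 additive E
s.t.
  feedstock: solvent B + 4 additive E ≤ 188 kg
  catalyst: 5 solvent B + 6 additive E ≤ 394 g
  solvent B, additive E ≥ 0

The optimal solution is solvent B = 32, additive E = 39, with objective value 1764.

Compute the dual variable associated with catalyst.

4

Check each constraint at x*: feedstock 188/188 (tight); catalyst 394/394 (tight).
The binding rows give the dual system: 1·y_feedstock + 5·y_catalyst = 21 and 4·y_feedstock + 6·y_catalyst = 28.
This yields shadow prices y_feedstock = 1, y_catalyst = 4.
Shadow price of catalyst = 4.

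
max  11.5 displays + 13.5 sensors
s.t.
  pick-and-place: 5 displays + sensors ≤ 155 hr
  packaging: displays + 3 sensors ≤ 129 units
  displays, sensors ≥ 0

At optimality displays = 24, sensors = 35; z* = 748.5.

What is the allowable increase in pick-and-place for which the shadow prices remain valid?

490

Binding constraints: pick-and-place, packaging. The basis is B = [[5,1],[1,3]] with det 14.
Per unit increase in pick-and-place, x* moves by d = (0.2143, -0.0714).
The basis stays optimal until sensors reaches 0; allowable increase = 490 hr.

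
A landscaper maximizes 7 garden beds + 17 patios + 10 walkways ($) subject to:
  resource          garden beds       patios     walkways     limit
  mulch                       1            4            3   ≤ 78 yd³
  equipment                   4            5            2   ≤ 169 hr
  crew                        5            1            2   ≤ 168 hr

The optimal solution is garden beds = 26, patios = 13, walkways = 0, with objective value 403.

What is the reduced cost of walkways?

-1

Check each constraint at x*: mulch 78/78 (tight); equipment 169/169 (tight); crew 143/168 (slack 25).
By complementary slackness, y = 0 for the non-binding constraint.
From A_Bᵀ y = c: 1·y_mulch + 4·y_equipment = 7; 4·y_mulch + 5·y_equipment = 17.
This yields shadow prices y_mulch = 3, y_equipment = 1.
Reduced cost of walkways: c₃ − yᵀa₃ = 10 − (3·3 + 1·2) = 10 − 11 = -1.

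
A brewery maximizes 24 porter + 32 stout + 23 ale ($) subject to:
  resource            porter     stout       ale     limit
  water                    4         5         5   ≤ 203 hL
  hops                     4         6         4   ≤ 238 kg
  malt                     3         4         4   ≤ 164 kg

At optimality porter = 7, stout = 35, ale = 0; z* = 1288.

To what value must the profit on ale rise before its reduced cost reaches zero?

28

At the optimum: water uses 203 of 203 (binding); hops uses 238 of 238 (binding); malt uses 161 of 164 (slack = 3).
Slack constraints have shadow price 0 (complementary slackness).
Dual feasibility on the basic columns requires 4·y_water + 4·y_hops = 24, 5·y_water + 6·y_hops = 32.
→ y_water = 4 and y_hops = 2.
ale enters the basis when its profit ≥ yᵀa₃ = 4·5 + 2·4 = 28.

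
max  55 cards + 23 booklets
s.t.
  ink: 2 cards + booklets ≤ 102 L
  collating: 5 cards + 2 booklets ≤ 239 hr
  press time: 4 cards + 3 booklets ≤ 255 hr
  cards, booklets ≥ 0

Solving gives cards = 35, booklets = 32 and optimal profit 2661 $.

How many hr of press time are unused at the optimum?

press time used = 4·35 + 3·32 = 236; slack = 255 − 236 = 19.

19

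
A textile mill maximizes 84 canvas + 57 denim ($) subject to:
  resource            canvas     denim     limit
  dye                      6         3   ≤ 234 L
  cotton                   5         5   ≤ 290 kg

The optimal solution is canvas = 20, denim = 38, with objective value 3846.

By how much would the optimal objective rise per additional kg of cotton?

Check each constraint at x*: dye 234/234 (tight); cotton 290/290 (tight).
The binding rows give the dual system: 6·y_dye + 5·y_cotton = 84 and 3·y_dye + 5·y_cotton = 57.
This yields shadow prices y_dye = 9, y_cotton = 6.
Shadow price of cotton = 6.

6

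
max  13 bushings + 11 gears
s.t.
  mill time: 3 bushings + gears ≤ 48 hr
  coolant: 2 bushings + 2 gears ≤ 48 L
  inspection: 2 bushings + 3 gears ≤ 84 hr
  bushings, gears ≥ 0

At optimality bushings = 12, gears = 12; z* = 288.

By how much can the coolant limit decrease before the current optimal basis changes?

Binding constraints: mill time, coolant. The basis is B = [[3,1],[2,2]] with det 4.
Per unit decrease in coolant, x* moves by d = (0.25, -0.75).
The basis stays optimal until gears reaches 0; allowable decrease = 16 L.

16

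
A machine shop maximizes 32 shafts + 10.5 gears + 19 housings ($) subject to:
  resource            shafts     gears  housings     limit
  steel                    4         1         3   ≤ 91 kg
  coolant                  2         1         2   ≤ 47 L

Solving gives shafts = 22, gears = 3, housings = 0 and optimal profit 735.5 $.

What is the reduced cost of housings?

-7.5

Both steel and coolant are binding at x*.
The binding rows give the dual system: 4·y_steel + 2·y_coolant = 32 and 1·y_steel + 1·y_coolant = 10.5.
This yields shadow prices y_steel = 5.5, y_coolant = 5.
Reduced cost of housings: c₃ − yᵀa₃ = 19 − (5.5·3 + 5·2) = 19 − 26.5 = -7.5.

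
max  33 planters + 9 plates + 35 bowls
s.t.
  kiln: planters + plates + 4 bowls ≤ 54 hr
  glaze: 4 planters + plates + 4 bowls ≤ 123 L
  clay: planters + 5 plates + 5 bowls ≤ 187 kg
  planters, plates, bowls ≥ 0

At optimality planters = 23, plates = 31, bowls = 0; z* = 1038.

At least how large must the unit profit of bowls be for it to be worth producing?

Binding: kiln and glaze. Non-binding: clay (9 unused).
By complementary slackness, y = 0 for the non-binding constraint.
Dual feasibility on the basic columns requires 1·y_kiln + 4·y_glaze = 33, 1·y_kiln + 1·y_glaze = 9.
Solving: y_kiln = 1, y_glaze = 8.
bowls enters the basis when its profit ≥ yᵀa₃ = 1·4 + 8·4 = 36.

36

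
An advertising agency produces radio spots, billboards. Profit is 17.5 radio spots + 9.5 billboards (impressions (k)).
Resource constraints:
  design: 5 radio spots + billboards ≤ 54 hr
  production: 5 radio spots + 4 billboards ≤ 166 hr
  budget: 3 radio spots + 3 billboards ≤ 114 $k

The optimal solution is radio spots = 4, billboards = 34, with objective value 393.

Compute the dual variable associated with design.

2

At the optimum: design uses 54 of 54 (binding); production uses 156 of 166 (slack = 10); budget uses 114 of 114 (binding).
Slack constraints have shadow price 0 (complementary slackness).
The binding rows give the dual system: 5·y_design + 3·y_budget = 17.5 and 1·y_design + 3·y_budget = 9.5.
Solving: y_design = 2, y_budget = 2.5.
Shadow price of design = 2.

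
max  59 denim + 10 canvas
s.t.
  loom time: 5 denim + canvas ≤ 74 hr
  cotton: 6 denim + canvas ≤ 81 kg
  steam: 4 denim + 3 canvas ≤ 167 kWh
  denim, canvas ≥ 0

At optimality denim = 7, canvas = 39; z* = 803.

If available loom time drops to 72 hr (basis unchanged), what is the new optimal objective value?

Check each constraint at x*: loom time 74/74 (tight); cotton 81/81 (tight); steam 145/167 (slack 22).
Since steam is not tight, its dual is 0.
Dual feasibility on the basic columns requires 5·y_loom time + 6·y_cotton = 59, 1·y_loom time + 1·y_cotton = 10.
Solving: y_loom time = 1, y_cotton = 9.
Δz = y_loom time·Δb = 1 × (-2) = -2, so new z* = 803 − 2 = 801.

801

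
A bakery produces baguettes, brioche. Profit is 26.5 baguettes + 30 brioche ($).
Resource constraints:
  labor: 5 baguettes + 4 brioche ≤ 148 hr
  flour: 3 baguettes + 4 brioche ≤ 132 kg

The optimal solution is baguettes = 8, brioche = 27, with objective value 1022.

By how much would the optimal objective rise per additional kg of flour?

5.5

Both labor and flour are binding at x*.
Dual feasibility on the basic columns requires 5·y_labor + 3·y_flour = 26.5, 4·y_labor + 4·y_flour = 30.
This yields shadow prices y_labor = 2, y_flour = 5.5.
Shadow price of flour = 5.5.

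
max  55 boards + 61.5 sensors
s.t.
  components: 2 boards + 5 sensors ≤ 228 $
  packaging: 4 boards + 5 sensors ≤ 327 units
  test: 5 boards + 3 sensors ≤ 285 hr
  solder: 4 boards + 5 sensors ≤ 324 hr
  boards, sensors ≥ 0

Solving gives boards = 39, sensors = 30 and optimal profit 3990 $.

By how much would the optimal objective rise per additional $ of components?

7.5

At the optimum: components uses 228 of 228 (binding); packaging uses 306 of 327 (slack = 21); test uses 285 of 285 (binding); solder uses 306 of 324 (slack = 18).
By complementary slackness, y = 0 for the non-binding constraints.
Dual feasibility on the basic columns requires 2·y_components + 5·y_test = 55, 5·y_components + 3·y_test = 61.5.
This yields shadow prices y_components = 7.5, y_test = 8.
Shadow price of components = 7.5.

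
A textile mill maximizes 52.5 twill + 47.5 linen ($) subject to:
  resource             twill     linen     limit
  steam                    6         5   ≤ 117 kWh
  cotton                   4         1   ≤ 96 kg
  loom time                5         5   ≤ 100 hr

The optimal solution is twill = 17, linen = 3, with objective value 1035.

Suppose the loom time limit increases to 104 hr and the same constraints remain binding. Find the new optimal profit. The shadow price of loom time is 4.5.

Δb = 4, so new z* = 1035 + (4.5)·(4) = 1035 + 18 = 1053.

1053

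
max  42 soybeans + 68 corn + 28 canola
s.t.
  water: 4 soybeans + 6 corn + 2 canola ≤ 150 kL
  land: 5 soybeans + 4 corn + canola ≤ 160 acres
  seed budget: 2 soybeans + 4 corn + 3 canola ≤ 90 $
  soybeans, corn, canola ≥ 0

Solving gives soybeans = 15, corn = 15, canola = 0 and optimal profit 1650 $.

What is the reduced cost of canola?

Check each constraint at x*: water 150/150 (tight); land 135/160 (slack 25); seed budget 90/90 (tight).
Since land is not tight, its dual is 0.
The binding rows give the dual system: 4·y_water + 2·y_seed budget = 42 and 6·y_water + 4·y_seed budget = 68.
→ y_water = 8 and y_seed budget = 5.
Reduced cost of canola: c₃ − yᵀa₃ = 28 − (8·2 + 5·3) = 28 − 31 = -3.

-3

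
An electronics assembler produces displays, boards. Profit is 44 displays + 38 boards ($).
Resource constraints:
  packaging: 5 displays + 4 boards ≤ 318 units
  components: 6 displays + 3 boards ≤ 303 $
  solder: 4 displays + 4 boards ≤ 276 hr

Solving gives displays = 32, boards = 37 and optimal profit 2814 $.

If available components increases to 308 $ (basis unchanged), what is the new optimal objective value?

2824

Binding: components and solder. Non-binding: packaging (10 unused).
By complementary slackness, y = 0 for the non-binding constraint.
Dual feasibility on the basic columns requires 6·y_components + 4·y_solder = 44, 3·y_components + 4·y_solder = 38.
Solving: y_components = 2, y_solder = 8.
Δz = y_components·Δb = 2 × (5) = 10, so new z* = 2814 + 10 = 2824.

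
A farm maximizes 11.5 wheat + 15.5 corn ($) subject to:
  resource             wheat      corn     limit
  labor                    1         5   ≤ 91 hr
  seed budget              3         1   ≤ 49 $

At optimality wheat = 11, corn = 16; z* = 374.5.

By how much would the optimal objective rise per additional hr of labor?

2.5

At the optimum: labor uses 91 of 91 (binding); seed budget uses 49 of 49 (binding).
From A_Bᵀ y = c: 1·y_labor + 3·y_seed budget = 11.5; 5·y_labor + 1·y_seed budget = 15.5.
Solving: y_labor = 2.5, y_seed budget = 3.
Shadow price of labor = 2.5.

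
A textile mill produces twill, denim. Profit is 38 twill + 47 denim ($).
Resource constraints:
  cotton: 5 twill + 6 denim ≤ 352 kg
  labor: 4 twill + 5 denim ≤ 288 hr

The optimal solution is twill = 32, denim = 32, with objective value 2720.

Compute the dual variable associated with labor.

At the optimum: cotton uses 352 of 352 (binding); labor uses 288 of 288 (binding).
From A_Bᵀ y = c: 5·y_cotton + 4·y_labor = 38; 6·y_cotton + 5·y_labor = 47.
→ y_cotton = 2 and y_labor = 7.
Shadow price of labor = 7.

7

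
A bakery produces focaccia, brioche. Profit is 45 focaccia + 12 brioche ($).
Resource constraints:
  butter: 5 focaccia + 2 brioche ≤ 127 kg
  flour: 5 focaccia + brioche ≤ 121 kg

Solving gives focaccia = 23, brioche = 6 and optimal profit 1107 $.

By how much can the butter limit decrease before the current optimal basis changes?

6

Binding constraints: butter, flour. The basis is B = [[5,2],[5,1]] with det -5.
Per unit decrease in butter, x* moves by d = (0.2, -1).
The basis stays optimal until brioche reaches 0; allowable decrease = 6 kg.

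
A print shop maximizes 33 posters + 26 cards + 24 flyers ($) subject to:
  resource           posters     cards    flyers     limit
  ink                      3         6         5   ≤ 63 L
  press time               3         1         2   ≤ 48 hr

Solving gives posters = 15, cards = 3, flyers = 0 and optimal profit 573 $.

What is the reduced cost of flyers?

-7

Check each constraint at x*: ink 63/63 (tight); press time 48/48 (tight).
From A_Bᵀ y = c: 3·y_ink + 3·y_press time = 33; 6·y_ink + 1·y_press time = 26.
→ y_ink = 3 and y_press time = 8.
Reduced cost of flyers: c₃ − yᵀa₃ = 24 − (3·5 + 8·2) = 24 − 31 = -7.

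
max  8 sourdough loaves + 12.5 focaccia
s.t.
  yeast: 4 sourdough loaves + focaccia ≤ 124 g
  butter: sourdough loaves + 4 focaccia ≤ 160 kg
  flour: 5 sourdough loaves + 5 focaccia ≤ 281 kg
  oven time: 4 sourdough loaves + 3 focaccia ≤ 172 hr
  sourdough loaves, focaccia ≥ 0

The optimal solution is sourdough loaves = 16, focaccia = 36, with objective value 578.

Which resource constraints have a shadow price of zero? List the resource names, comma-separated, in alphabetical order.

yeast: 100/124 (slack 24)
butter: 160/160 (binding)
flour: 260/281 (slack 21)
oven time: 172/172 (binding)
By complementary slackness, a constraint with positive slack has shadow price 0 → flour, yeast.

flour, yeast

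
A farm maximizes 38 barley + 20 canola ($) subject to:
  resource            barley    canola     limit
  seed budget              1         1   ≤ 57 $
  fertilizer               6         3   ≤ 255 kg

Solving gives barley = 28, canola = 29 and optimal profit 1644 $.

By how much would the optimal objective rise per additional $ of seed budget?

At the optimum: seed budget uses 57 of 57 (binding); fertilizer uses 255 of 255 (binding).
Dual feasibility on the basic columns requires 1·y_seed budget + 6·y_fertilizer = 38, 1·y_seed budget + 3·y_fertilizer = 20.
This yields shadow prices y_seed budget = 2, y_fertilizer = 6.
Shadow price of seed budget = 2.

2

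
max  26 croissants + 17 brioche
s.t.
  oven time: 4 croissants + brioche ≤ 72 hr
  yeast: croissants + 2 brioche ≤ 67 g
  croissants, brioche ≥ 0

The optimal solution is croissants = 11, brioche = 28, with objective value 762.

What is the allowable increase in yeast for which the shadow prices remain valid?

Binding constraints: oven time, yeast. The basis is B = [[4,1],[1,2]] with det 7.
Per unit increase in yeast, x* moves by d = (-0.1429, 0.5714).
The basis stays optimal until croissants reaches 0; allowable increase = 77 g.

77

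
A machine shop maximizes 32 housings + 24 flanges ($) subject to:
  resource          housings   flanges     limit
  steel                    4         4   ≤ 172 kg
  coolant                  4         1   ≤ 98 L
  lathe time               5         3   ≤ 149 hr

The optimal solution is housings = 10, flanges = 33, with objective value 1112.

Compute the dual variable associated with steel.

Check each constraint at x*: steel 172/172 (tight); coolant 73/98 (slack 25); lathe time 149/149 (tight).
Since coolant is not tight, its dual is 0.
The binding rows give the dual system: 4·y_steel + 5·y_lathe time = 32 and 4·y_steel + 3·y_lathe time = 24.
Solving: y_steel = 3, y_lathe time = 4.
Shadow price of steel = 3.

3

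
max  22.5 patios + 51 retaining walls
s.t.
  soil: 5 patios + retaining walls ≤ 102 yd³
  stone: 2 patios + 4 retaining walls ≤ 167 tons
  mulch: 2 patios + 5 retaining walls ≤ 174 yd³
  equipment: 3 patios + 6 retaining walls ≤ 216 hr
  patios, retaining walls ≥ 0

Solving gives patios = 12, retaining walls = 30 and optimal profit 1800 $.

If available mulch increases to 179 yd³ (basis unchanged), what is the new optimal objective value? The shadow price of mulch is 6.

Δb = 5, so new z* = 1800 + (6)·(5) = 1800 + 30 = 1830.

1830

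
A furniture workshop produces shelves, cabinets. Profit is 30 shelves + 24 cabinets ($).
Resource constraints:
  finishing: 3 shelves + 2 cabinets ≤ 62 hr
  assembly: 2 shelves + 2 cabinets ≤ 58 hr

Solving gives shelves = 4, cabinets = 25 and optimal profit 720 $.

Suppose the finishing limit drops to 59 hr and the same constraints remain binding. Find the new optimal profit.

702

Both finishing and assembly are binding at x*.
Dual feasibility on the basic columns requires 3·y_finishing + 2·y_assembly = 30, 2·y_finishing + 2·y_assembly = 24.
Solving: y_finishing = 6, y_assembly = 6.
Δz = y_finishing·Δb = 6 × (-3) = -18, so new z* = 720 − 18 = 702.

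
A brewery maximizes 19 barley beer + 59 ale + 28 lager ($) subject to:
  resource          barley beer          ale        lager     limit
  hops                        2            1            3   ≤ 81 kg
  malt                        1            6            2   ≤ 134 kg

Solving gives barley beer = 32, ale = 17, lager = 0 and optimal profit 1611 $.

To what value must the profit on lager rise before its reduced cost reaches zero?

Check each constraint at x*: hops 81/81 (tight); malt 134/134 (tight).
Dual feasibility on the basic columns requires 2·y_hops + 1·y_malt = 19, 1·y_hops + 6·y_malt = 59.
This yields shadow prices y_hops = 5, y_malt = 9.
lager enters the basis when its profit ≥ yᵀa₃ = 5·3 + 9·2 = 33.

33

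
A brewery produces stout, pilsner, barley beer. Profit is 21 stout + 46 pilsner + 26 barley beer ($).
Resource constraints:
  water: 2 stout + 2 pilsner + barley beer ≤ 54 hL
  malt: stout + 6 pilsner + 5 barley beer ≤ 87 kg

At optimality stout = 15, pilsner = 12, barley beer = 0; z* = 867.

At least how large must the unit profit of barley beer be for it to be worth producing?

Both water and malt are binding at x*.
Dual feasibility on the basic columns requires 2·y_water + 1·y_malt = 21, 2·y_water + 6·y_malt = 46.
This yields shadow prices y_water = 8, y_malt = 5.
barley beer enters the basis when its profit ≥ yᵀa₃ = 8·1 + 5·5 = 33.

33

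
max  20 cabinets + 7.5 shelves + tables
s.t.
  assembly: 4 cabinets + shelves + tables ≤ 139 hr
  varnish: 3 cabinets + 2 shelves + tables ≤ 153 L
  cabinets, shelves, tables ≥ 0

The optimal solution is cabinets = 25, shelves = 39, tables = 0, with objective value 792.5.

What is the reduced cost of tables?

-4.5

Both assembly and varnish are binding at x*.
The binding rows give the dual system: 4·y_assembly + 3·y_varnish = 20 and 1·y_assembly + 2·y_varnish = 7.5.
Solving: y_assembly = 3.5, y_varnish = 2.
Reduced cost of tables: c₃ − yᵀa₃ = 1 − (3.5·1 + 2·1) = 1 − 5.5 = -4.5.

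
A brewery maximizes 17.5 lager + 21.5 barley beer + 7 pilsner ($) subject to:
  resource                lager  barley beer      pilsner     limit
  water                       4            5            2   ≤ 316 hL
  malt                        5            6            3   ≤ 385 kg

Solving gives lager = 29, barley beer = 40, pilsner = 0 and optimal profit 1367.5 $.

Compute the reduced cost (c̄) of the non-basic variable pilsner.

At the optimum: water uses 316 of 316 (binding); malt uses 385 of 385 (binding).
From A_Bᵀ y = c: 4·y_water + 5·y_malt = 17.5; 5·y_water + 6·y_malt = 21.5.
Solving: y_water = 2.5, y_malt = 1.5.
Reduced cost of pilsner: c₃ − yᵀa₃ = 7 − (2.5·2 + 1.5·3) = 7 − 9.5 = -2.5.

-2.5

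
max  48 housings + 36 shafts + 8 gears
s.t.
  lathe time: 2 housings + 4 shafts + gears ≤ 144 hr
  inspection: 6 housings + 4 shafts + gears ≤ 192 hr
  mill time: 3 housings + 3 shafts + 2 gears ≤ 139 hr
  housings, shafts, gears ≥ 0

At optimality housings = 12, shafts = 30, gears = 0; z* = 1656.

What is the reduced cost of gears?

Binding: lathe time and inspection. Non-binding: mill time (13 unused).
Since mill time is not tight, its dual is 0.
From A_Bᵀ y = c: 2·y_lathe time + 6·y_inspection = 48; 4·y_lathe time + 4·y_inspection = 36.
Solving: y_lathe time = 1.5, y_inspection = 7.5.
Reduced cost of gears: c₃ − yᵀa₃ = 8 − (1.5·1 + 7.5·1) = 8 − 9 = -1.

-1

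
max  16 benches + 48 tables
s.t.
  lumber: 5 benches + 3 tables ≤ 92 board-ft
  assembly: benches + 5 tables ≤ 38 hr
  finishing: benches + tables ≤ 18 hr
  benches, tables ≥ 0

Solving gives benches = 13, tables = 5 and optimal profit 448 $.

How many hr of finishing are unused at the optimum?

finishing used = 1·13 + 1·5 = 18; slack = 18 − 18 = 0.

0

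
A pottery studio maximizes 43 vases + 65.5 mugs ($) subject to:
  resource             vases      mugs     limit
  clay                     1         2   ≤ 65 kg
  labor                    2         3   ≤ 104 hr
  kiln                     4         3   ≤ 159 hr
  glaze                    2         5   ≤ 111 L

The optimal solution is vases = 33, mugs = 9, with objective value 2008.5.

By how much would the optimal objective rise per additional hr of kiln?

6

Binding: kiln and glaze. Non-binding: clay (14 unused), labor (11 unused).
By complementary slackness, y = 0 for the non-binding constraints.
From A_Bᵀ y = c: 4·y_kiln + 2·y_glaze = 43; 3·y_kiln + 5·y_glaze = 65.5.
This yields shadow prices y_kiln = 6, y_glaze = 9.5.
Shadow price of kiln = 6.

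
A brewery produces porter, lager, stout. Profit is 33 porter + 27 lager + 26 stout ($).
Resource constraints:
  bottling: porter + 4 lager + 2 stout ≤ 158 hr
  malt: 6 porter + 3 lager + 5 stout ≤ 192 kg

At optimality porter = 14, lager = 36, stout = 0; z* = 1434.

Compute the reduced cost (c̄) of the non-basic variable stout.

-5

Both bottling and malt are binding at x*.
Dual feasibility on the basic columns requires 1·y_bottling + 6·y_malt = 33, 4·y_bottling + 3·y_malt = 27.
→ y_bottling = 3 and y_malt = 5.
Reduced cost of stout: c₃ − yᵀa₃ = 26 − (3·2 + 5·5) = 26 − 31 = -5.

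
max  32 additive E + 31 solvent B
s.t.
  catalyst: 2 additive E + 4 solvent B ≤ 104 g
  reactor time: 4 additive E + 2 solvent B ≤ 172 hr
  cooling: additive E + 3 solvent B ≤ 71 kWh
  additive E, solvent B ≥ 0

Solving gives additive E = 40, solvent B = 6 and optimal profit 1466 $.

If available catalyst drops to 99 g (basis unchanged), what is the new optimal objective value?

1441

At the optimum: catalyst uses 104 of 104 (binding); reactor time uses 172 of 172 (binding); cooling uses 58 of 71 (slack = 13).
Since cooling is not tight, its dual is 0.
Dual feasibility on the basic columns requires 2·y_catalyst + 4·y_reactor time = 32, 4·y_catalyst + 2·y_reactor time = 31.
→ y_catalyst = 5 and y_reactor time = 5.5.
Δz = y_catalyst·Δb = 5 × (-5) = -25, so new z* = 1466 − 25 = 1441.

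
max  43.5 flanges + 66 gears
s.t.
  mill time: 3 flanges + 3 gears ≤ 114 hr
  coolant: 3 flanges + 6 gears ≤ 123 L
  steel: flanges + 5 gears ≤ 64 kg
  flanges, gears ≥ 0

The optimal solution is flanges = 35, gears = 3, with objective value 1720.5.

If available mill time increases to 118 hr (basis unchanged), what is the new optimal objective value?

Check each constraint at x*: mill time 114/114 (tight); coolant 123/123 (tight); steel 50/64 (slack 14).
Since steel is not tight, its dual is 0.
From A_Bᵀ y = c: 3·y_mill time + 3·y_coolant = 43.5; 3·y_mill time + 6·y_coolant = 66.
Solving: y_mill time = 7, y_coolant = 7.5.
Δz = y_mill time·Δb = 7 × (4) = 28, so new z* = 1720.5 + 28 = 1748.5.

1748.5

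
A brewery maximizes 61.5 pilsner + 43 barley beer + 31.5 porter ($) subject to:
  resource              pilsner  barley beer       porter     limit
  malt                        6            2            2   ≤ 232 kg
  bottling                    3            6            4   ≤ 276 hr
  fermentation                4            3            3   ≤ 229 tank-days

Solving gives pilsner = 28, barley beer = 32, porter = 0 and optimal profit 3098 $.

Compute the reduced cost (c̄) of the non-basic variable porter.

-2.5

Binding: malt and bottling. Non-binding: fermentation (21 unused).
By complementary slackness, y = 0 for the non-binding constraint.
From A_Bᵀ y = c: 6·y_malt + 3·y_bottling = 61.5; 2·y_malt + 6·y_bottling = 43.
→ y_malt = 8 and y_bottling = 4.5.
Reduced cost of porter: c₃ − yᵀa₃ = 31.5 − (8·2 + 4.5·4) = 31.5 − 34 = -2.5.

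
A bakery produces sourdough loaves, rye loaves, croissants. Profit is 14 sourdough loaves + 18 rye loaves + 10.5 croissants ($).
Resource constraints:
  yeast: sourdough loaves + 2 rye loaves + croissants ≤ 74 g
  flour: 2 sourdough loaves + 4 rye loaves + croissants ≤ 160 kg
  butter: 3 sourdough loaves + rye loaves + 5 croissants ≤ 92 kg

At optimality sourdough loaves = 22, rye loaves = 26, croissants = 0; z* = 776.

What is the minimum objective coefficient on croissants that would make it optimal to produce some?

Check each constraint at x*: yeast 74/74 (tight); flour 148/160 (slack 12); butter 92/92 (tight).
Slack constraints have shadow price 0 (complementary slackness).
Dual feasibility on the basic columns requires 1·y_yeast + 3·y_butter = 14, 2·y_yeast + 1·y_butter = 18.
→ y_yeast = 8 and y_butter = 2.
croissants enters the basis when its profit ≥ yᵀa₃ = 8·1 + 2·5 = 18.

18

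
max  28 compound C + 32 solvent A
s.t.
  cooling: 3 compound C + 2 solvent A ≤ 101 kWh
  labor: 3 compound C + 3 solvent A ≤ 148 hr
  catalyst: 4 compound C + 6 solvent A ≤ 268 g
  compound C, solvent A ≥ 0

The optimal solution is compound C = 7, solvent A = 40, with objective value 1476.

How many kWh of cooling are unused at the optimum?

cooling used = 3·7 + 2·40 = 101; slack = 101 − 101 = 0.

0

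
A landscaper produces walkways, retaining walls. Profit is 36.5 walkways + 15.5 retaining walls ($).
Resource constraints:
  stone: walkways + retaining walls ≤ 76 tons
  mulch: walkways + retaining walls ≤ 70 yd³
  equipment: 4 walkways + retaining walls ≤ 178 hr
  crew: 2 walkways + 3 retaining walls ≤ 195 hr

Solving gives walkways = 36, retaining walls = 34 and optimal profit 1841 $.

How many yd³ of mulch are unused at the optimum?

mulch used = 1·36 + 1·34 = 70; slack = 70 − 70 = 0.

0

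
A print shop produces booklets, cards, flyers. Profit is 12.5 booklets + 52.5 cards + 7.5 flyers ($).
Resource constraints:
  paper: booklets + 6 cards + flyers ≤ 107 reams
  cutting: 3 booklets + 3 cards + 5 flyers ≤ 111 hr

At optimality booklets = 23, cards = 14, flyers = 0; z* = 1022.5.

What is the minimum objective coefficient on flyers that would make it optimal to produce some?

15.5

At the optimum: paper uses 107 of 107 (binding); cutting uses 111 of 111 (binding).
From A_Bᵀ y = c: 1·y_paper + 3·y_cutting = 12.5; 6·y_paper + 3·y_cutting = 52.5.
→ y_paper = 8 and y_cutting = 1.5.
flyers enters the basis when its profit ≥ yᵀa₃ = 8·1 + 1.5·5 = 15.5.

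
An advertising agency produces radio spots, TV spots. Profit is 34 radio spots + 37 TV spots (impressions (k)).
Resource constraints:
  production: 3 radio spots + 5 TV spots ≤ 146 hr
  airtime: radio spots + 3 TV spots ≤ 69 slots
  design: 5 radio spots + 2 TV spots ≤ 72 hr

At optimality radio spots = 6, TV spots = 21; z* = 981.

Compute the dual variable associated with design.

5

Binding: airtime and design. Non-binding: production (23 unused).
By complementary slackness, y = 0 for the non-binding constraint.
From A_Bᵀ y = c: 1·y_airtime + 5·y_design = 34; 3·y_airtime + 2·y_design = 37.
Solving: y_airtime = 9, y_design = 5.
Shadow price of design = 5.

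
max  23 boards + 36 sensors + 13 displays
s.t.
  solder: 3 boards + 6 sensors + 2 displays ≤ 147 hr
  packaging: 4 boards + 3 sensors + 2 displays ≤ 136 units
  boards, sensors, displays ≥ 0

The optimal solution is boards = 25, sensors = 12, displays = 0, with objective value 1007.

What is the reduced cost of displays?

-1

Check each constraint at x*: solder 147/147 (tight); packaging 136/136 (tight).
The binding rows give the dual system: 3·y_solder + 4·y_packaging = 23 and 6·y_solder + 3·y_packaging = 36.
This yields shadow prices y_solder = 5, y_packaging = 2.
Reduced cost of displays: c₃ − yᵀa₃ = 13 − (5·2 + 2·2) = 13 − 14 = -1.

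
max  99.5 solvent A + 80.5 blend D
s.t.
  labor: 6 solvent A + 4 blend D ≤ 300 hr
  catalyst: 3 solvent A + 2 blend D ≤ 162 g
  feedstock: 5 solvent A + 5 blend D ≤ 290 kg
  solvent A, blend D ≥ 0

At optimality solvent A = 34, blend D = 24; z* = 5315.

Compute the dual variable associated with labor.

At the optimum: labor uses 300 of 300 (binding); catalyst uses 150 of 162 (slack = 12); feedstock uses 290 of 290 (binding).
Since catalyst is not tight, its dual is 0.
The binding rows give the dual system: 6·y_labor + 5·y_feedstock = 99.5 and 4·y_labor + 5·y_feedstock = 80.5.
Solving: y_labor = 9.5, y_feedstock = 8.5.
Shadow price of labor = 9.5.

9.5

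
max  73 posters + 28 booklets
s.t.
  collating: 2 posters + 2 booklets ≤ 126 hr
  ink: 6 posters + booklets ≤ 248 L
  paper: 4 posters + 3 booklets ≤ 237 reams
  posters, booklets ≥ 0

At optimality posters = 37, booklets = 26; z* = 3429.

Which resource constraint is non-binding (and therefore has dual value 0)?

paper

collating: 126/126 (binding)
ink: 248/248 (binding)
paper: 226/237 (slack 11)
By complementary slackness, a constraint with positive slack has shadow price 0 → paper.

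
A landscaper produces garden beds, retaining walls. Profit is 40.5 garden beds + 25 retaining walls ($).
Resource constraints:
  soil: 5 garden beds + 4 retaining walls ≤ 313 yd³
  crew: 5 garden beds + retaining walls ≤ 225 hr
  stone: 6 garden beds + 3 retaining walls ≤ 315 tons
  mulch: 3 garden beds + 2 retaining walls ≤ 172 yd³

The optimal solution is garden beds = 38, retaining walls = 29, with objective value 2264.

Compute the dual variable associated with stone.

2

Check each constraint at x*: soil 306/313 (slack 7); crew 219/225 (slack 6); stone 315/315 (tight); mulch 172/172 (tight).
Since soil, crew are not tight, their duals are 0.
Dual feasibility on the basic columns requires 6·y_stone + 3·y_mulch = 40.5, 3·y_stone + 2·y_mulch = 25.
Solving: y_stone = 2, y_mulch = 9.5.
Shadow price of stone = 2.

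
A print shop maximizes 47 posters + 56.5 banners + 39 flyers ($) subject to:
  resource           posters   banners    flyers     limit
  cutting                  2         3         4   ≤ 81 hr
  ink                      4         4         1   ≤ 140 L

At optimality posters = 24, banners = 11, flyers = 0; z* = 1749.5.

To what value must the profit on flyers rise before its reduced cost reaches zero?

At the optimum: cutting uses 81 of 81 (binding); ink uses 140 of 140 (binding).
Dual feasibility on the basic columns requires 2·y_cutting + 4·y_ink = 47, 3·y_cutting + 4·y_ink = 56.5.
→ y_cutting = 9.5 and y_ink = 7.
flyers enters the basis when its profit ≥ yᵀa₃ = 9.5·4 + 7·1 = 45.

45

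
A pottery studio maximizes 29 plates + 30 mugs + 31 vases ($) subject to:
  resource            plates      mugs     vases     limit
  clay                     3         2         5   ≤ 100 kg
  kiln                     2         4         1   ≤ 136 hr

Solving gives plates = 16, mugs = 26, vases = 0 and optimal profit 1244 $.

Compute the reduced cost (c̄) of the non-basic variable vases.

Check each constraint at x*: clay 100/100 (tight); kiln 136/136 (tight).
From A_Bᵀ y = c: 3·y_clay + 2·y_kiln = 29; 2·y_clay + 4·y_kiln = 30.
Solving: y_clay = 7, y_kiln = 4.
Reduced cost of vases: c₃ − yᵀa₃ = 31 − (7·5 + 4·1) = 31 − 39 = -8.

-8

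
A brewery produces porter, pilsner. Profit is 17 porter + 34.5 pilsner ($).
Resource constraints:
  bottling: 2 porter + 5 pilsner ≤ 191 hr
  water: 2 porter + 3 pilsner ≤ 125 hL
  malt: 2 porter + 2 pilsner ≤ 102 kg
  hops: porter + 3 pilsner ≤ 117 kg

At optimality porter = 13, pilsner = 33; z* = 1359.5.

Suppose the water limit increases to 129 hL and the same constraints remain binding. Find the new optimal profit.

Check each constraint at x*: bottling 191/191 (tight); water 125/125 (tight); malt 92/102 (slack 10); hops 112/117 (slack 5).
Slack constraints have shadow price 0 (complementary slackness).
Dual feasibility on the basic columns requires 2·y_bottling + 2·y_water = 17, 5·y_bottling + 3·y_water = 34.5.
Solving: y_bottling = 4.5, y_water = 4.
Δz = y_water·Δb = 4 × (4) = 16, so new z* = 1359.5 + 16 = 1375.5.

1375.5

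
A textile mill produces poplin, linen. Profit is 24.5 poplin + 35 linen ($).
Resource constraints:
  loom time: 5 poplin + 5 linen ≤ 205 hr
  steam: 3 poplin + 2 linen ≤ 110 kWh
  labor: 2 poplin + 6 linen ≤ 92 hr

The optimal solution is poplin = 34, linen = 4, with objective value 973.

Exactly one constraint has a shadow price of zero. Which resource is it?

loom time: 190/205 (slack 15)
steam: 110/110 (binding)
labor: 92/92 (binding)
By complementary slackness, a constraint with positive slack has shadow price 0 → loom time.

loom time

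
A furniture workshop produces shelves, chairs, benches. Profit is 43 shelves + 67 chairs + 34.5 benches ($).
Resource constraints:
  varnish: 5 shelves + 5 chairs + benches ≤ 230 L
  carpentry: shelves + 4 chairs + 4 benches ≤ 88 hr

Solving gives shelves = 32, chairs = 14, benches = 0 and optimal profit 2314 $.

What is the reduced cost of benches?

-4.5

Check each constraint at x*: varnish 230/230 (tight); carpentry 88/88 (tight).
Dual feasibility on the basic columns requires 5·y_varnish + 1·y_carpentry = 43, 5·y_varnish + 4·y_carpentry = 67.
→ y_varnish = 7 and y_carpentry = 8.
Reduced cost of benches: c₃ − yᵀa₃ = 34.5 − (7·1 + 8·4) = 34.5 − 39 = -4.5.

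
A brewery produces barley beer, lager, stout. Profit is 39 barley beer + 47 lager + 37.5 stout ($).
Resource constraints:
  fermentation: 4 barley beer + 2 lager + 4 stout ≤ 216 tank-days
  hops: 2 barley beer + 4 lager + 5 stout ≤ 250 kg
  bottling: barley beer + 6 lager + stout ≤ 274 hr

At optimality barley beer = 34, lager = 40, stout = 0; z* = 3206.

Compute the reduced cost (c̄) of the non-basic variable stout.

Binding: fermentation and bottling. Non-binding: hops (22 unused).
Slack constraints have shadow price 0 (complementary slackness).
The binding rows give the dual system: 4·y_fermentation + 1·y_bottling = 39 and 2·y_fermentation + 6·y_bottling = 47.
→ y_fermentation = 8.5 and y_bottling = 5.
Reduced cost of stout: c₃ − yᵀa₃ = 37.5 − (8.5·4 + 5·1) = 37.5 − 39 = -1.5.

-1.5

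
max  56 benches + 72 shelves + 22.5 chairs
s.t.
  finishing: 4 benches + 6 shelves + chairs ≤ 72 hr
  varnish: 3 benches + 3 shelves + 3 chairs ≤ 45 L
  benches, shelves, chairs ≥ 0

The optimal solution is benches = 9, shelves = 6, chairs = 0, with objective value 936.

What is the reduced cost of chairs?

-9.5

Check each constraint at x*: finishing 72/72 (tight); varnish 45/45 (tight).
From A_Bᵀ y = c: 4·y_finishing + 3·y_varnish = 56; 6·y_finishing + 3·y_varnish = 72.
→ y_finishing = 8 and y_varnish = 8.
Reduced cost of chairs: c₃ − yᵀa₃ = 22.5 − (8·1 + 8·3) = 22.5 − 32 = -9.5.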